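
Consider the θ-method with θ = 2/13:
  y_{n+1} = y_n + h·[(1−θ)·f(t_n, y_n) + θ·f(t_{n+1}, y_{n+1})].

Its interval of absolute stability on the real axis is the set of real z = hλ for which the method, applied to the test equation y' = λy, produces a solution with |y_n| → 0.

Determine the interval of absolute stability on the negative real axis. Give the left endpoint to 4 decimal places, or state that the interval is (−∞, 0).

Test eqn y'=λy, z=hλ:
  y_{n+1} = y_n + z·[11/13·y_n + 2/13·y_{n+1}] ⇒ (1 − 2/13z)y_{n+1} = (1 + 11/13z)y_n
  R(z) = (1 + 11/13z)/(1 − 2/13z).

Solve |R(x)|<1 on ℝ⁻.
x=-0.68: |R|=0.3844
R=−1: 1+11/13x = −1+2/13x ⇒ -9/13x=2 ⇒ x=2/(-9/13)=-2.8889
Confirm numerically:
  x=-2.597: |R|=0.85561 <1
  x=-2.173: |R|=0.62856 <1
  x=-1.740: |R|=0.37257 <1
  x=-1.634: |R|=0.30575 <1
  x=-3.253: |R|=1.16800 >1
  x=-3.146: |R|=1.11995 >1
  x=-3.025: |R|=1.06430 >1
So |R|<1 on (-2.8889, 0).

(-2.8889, 0).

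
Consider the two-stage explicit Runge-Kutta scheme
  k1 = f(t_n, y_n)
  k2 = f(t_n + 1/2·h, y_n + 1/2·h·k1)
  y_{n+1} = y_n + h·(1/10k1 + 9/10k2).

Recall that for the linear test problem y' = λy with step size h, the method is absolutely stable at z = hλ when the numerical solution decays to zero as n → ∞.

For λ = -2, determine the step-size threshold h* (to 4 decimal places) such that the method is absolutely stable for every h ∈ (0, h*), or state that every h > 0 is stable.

Test eqn y'=λy, z=hλ:
  k1=λy_n ⇒ h·k1=z·y_n;  k2=λ(1+1/2z)y_n ⇒ h·k2=z(1+1/2z)y_n
  y_{n+1}/y_n = 1 + 1/10z + 9/10z(1+1/2z) = 1 + z + 9/20z²
  so R(z) = 1 + z + 9/20z².

Find x<0 with |R(x)|<1.
x=-1.2: |R|=0.4480
R=1: x+9/20x²=0 ⇒ x=−20/9=-2.2222; min R=1−1/(4·9/20)=0.4444>−1
Confirm numerically:
  x=-2.178: |R|=0.95666 <1
  x=-1.931: |R|=0.74694 <1
  x=-1.831: |R|=0.67765 <1
  x=-1.341: |R|=0.46823 <1
  x=-2.574: |R|=1.40746 >1
  x=-2.448: |R|=1.24872 >1
Interval (-2.2222, 0).

(-2.2222,0); λ=-2 ⇒ h* = (20/9)/2 = 1.1111.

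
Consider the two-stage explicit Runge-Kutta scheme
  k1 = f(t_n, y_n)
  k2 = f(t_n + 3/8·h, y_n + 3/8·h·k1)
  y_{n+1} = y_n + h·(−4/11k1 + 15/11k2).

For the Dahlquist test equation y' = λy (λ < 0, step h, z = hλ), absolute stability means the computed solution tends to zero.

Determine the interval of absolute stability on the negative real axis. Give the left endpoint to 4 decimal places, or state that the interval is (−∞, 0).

(-1.9556, 0).

With y'=λy (z=hλ):
  k1=λy_n ⇒ h·k1=z·y_n;  k2=λ(1+3/8z)y_n ⇒ h·k2=z(1+3/8z)y_n
  y_{n+1}/y_n = 1 − 4/11z + 15/11z(1+3/8z) = 1 + z + 45/88z²
  R(z) = 1 + z + 45/88z².

Solve |R(x)|<1 on ℝ⁻.
x=-0.9: |R|=0.5142
R=1: x+45/88x²=0 ⇒ x=−88/45=-1.9556; min R=1−1/(4·45/88)=0.5111>−1
Confirm numerically:
  x=-1.846: |R|=0.89658 <1
  x=-1.649: |R|=0.74150 <1
  x=-1.214: |R|=0.53965 <1
  x=-2.400: |R|=1.54545 >1
  x=-2.323: |R|=1.43649 >1
  x=-1.996: |R|=1.04128 >1
So |R|<1 on (-1.9556, 0).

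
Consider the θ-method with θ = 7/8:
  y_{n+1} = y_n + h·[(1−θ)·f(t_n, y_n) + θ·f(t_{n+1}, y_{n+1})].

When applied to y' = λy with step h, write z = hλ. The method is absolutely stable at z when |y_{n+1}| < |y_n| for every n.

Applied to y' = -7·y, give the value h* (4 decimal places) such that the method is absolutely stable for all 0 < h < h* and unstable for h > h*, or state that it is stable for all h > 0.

unbounded; (−∞, 0). Any h>0 works for λ=-7.

With y'=λy (z=hλ):
  y_{n+1} = y_n + z·[1/8·y_n + 7/8·y_{n+1}] ⇒ (1 − 7/8z)y_{n+1} = (1 + 1/8z)y_n
  Hence R(z) = (1 + 1/8z)/(1 − 7/8z).

Solve |R(x)|<1 on ℝ⁻.
x=-1.42: |R|=0.3668
x=-2: |R|=0.2727
x=-10: |R|=0.0256
x=-100: |R|=0.1299
θ=7/8≥1/2 ⇒ |1+1/8x|<|1−7/8x| ∀x<0 ⇒ stable on all of ℝ⁻.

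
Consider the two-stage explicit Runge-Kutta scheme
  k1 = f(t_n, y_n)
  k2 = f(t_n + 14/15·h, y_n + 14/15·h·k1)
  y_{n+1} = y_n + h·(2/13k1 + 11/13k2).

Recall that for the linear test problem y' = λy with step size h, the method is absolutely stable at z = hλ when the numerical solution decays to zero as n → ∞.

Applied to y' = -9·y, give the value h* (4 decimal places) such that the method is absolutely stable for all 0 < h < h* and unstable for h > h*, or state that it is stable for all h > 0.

Test eqn y'=λy, z=hλ:
  k1=λy_n ⇒ h·k1=z·y_n;  k2=λ(1+14/15z)y_n ⇒ h·k2=z(1+14/15z)y_n
  y_{n+1}/y_n = 1 + 2/13z + 11/13z(1+14/15z) = 1 + z + 154/195z²
  R(z) = 1 + z + 154/195z².

Solve |R(x)|<1 on ℝ⁻.
x=-0.95: |R|=0.7627
R=1: x+154/195x²=0 ⇒ x=−195/154=-1.2662; min R=1−1/(4·154/195)=0.6834>−1
Confirm numerically:
  x=-1.206: |R|=0.94263 <1
  x=-1.123: |R|=0.87297 <1
  x=-0.850: |R|=0.72059 <1
  x=-1.865: |R|=1.88191 >1
  x=-1.721: |R|=1.61809 >1
  x=-1.641: |R|=1.48569 >1
So |R|<1 on (-1.2662, 0).

(-1.2662,0); λ=-9 ⇒ h* = (195/154)/9 = 0.1407.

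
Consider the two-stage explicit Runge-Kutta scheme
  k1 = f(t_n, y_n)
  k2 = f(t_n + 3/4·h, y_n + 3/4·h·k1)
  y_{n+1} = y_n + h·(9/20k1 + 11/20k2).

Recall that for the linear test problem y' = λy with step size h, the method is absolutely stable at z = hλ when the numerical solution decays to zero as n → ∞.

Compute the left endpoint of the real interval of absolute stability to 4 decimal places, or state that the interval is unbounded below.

On y'=λy, z=hλ:
  k1=λy_n ⇒ h·k1=z·y_n;  k2=λ(1+3/4z)y_n ⇒ h·k2=z(1+3/4z)y_n
  y_{n+1}/y_n = 1 + 9/20z + 11/20z(1+3/4z) = 1 + z + 33/80z²
  so R(z) = 1 + z + 33/80z².

Boundary: |R(x)|=1, x<0.
x=-0.81: |R|=0.4606
R=1: x+33/80x²=0 ⇒ x=−80/33=-2.4242; min R=1−1/(4·33/80)=0.3939>−1
Confirm numerically:
  x=-2.383: |R|=0.95946 <1
  x=-2.105: |R|=0.72280 <1
  x=-2.095: |R|=0.71547 <1
  x=-1.291: |R|=0.39651 <1
  x=-2.595: |R|=1.18279 >1
  x=-2.568: |R|=1.15228 >1
Interval (-2.4242, 0).

left endpoint -2.4242.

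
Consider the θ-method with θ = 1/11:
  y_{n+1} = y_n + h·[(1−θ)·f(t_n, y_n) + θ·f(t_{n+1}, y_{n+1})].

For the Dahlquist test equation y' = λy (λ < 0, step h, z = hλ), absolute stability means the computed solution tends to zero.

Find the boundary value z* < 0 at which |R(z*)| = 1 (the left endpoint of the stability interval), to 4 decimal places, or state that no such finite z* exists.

Test eqn y'=λy, z=hλ:
  y_{n+1} = y_n + z·[10/11·y_n + 1/11·y_{n+1}] ⇒ (1 − 1/11z)y_{n+1} = (1 + 10/11z)y_n
  Hence R(z) = (1 + 10/11z)/(1 − 1/11z).

Solve |R(x)|<1 on ℝ⁻.
x=-1.66: |R|=0.4423
R=−1: 1+10/11x = −1+1/11x ⇒ -9/11x=2 ⇒ x=2/(-9/11)=-2.4444
Confirm numerically:
  x=-2.352: |R|=0.93769 <1
  x=-2.144: |R|=0.79428 <1
  x=-1.324: |R|=0.18176 <1
  x=-1.077: |R|=0.01904 <1
  x=-2.924: |R|=1.30997 >1
  x=-2.882: |R|=1.28368 >1
  x=-2.503: |R|=1.03903 >1
Stable set (-2.4444, 0).

z* = -2.4444.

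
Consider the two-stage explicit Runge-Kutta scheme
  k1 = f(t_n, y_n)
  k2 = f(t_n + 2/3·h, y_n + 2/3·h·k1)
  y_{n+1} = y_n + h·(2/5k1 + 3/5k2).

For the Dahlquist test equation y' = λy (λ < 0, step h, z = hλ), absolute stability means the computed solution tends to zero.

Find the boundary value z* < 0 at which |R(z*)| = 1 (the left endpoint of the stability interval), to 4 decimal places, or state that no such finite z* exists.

On y'=λy, z=hλ:
  k1=λy_n ⇒ h·k1=z·y_n;  k2=λ(1+2/3z)y_n ⇒ h·k2=z(1+2/3z)y_n
  y_{n+1}/y_n = 1 + 2/5z + 3/5z(1+2/3z) = 1 + z + 2/5z²
  R(z) = 1 + z + 2/5z².

Need |R(x)|<1, x<0.
x=-0.73: |R|=0.4832
R=1: x+2/5x²=0 ⇒ x=−5/2=-2.5000; min R=1−1/(4·2/5)=0.3750>−1
Confirm numerically:
  x=-2.297: |R|=0.81348 <1
  x=-2.254: |R|=0.77821 <1
  x=-2.225: |R|=0.75525 <1
  x=-3.042: |R|=1.65951 >1
  x=-2.789: |R|=1.32241 >1
So |R|<1 on (-2.5000, 0).

left endpoint -2.5000.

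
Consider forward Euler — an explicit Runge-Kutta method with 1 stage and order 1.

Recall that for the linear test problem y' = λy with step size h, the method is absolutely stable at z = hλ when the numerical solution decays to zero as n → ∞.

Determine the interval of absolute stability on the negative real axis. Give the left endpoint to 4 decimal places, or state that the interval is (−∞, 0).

On y'=λy, z=hλ:
  order 1, 1-stage ⇒ R(z)=1+z
  (e.g. R(-1.5)=-0.50000, |R|=0.50000)

Find x<0 with |R(x)|<1.
x=-1.5: |R|=0.5000
|R(-1.55)|=0.5500 |R(-0.98)|=0.0200 |R(-0.55)|=0.4500
Bisect:
  x_lo=-2.6458 |R|=1.6458  x_hi=-0.2701 |R|=0.7299
  mid=-1.45793 |R|=0.45793 →hi
  mid=-2.05185 |R|=1.05185 →lo
  mid=-1.75489 |R|=0.75489 →hi
  mid=-1.90337 |R|=0.90337 →hi
  mid=-1.97761 |R|=0.97761 →hi
  mid=-2.01473 |R|=1.01473 →lo
  mid=-1.99617 |R|=0.99617 →hi
  mid=-2.00545 |R|=1.00545 →lo
  mid=-2.00081 |R|=1.00081 →lo
  ...
  [-2.00008,-1.99994] ⇒ x*=-2.0000
Stable set (-2.0000, 0).

(-2.0000, 0).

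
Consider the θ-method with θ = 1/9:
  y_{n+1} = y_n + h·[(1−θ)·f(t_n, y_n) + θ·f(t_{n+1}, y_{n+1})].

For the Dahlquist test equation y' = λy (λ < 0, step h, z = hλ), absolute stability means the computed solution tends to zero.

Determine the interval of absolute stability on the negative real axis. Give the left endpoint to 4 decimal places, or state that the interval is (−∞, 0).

On y'=λy, z=hλ:
  y_{n+1} = y_n + z·[8/9·y_n + 1/9·y_{n+1}] ⇒ (1 − 1/9z)y_{n+1} = (1 + 8/9z)y_n
  Hence R(z) = (1 + 8/9z)/(1 − 1/9z).

Boundary: |R(x)|=1, x<0.
x=-1.26: |R|=0.1053
R=−1: 1+8/9x = −1+1/9x ⇒ -7/9x=2 ⇒ x=2/(-7/9)=-2.5714
Confirm numerically:
  x=-2.223: |R|=0.78268 <1
  x=-1.896: |R|=0.56608 <1
  x=-1.656: |R|=0.39865 <1
  x=-2.836: |R|=1.15647 >1
  x=-2.717: |R|=1.08697 >1
So |R|<1 on (-2.5714, 0).

z∈(-2.5714,0).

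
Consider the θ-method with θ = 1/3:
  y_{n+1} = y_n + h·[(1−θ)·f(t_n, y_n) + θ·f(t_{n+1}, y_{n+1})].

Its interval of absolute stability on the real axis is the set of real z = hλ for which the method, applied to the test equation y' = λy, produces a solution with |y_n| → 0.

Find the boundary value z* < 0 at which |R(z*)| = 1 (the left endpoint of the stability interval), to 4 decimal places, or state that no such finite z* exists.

z* = -6.0000.

Set f=λy, z=hλ:
  y_{n+1} = y_n + z·[2/3·y_n + 1/3·y_{n+1}] ⇒ (1 − 1/3z)y_{n+1} = (1 + 2/3z)y_n
  Hence R(z) = (1 + 2/3z)/(1 − 1/3z).

Boundary: |R(x)|=1, x<0.
x=-0.41: |R|=0.6393
R=−1: 1+2/3x = −1+1/3x ⇒ -1/3x=2 ⇒ x=2/(-1/3)=-6.0000
Confirm numerically:
  x=-5.378: |R|=0.92576 <1
  x=-4.617: |R|=0.81843 <1
  x=-3.831: |R|=0.68248 <1
  x=-2.896: |R|=0.47354 <1
  x=-6.304: |R|=1.03267 >1
  x=-6.270: |R|=1.02913 >1
  x=-6.088: |R|=1.00968 >1
So |R|<1 on (-6.0000, 0).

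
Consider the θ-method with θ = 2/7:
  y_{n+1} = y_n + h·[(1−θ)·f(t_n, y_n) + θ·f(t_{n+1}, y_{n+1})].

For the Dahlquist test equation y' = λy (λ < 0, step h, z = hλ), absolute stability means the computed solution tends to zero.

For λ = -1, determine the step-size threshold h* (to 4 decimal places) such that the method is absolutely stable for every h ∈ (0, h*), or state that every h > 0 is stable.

Set f=λy, z=hλ:
  y_{n+1} = y_n + z·[5/7·y_n + 2/7·y_{n+1}] ⇒ (1 − 2/7z)y_{n+1} = (1 + 5/7z)y_n
  Hence R(z) = (1 + 5/7z)/(1 − 2/7z).

Need |R(x)|<1, x<0.
x=-0.77: |R|=0.3689
R=−1: 1+5/7x = −1+2/7x ⇒ -3/7x=2 ⇒ x=2/(-3/7)=-4.6667
Confirm numerically:
  x=-4.325: |R|=0.93450 <1
  x=-3.452: |R|=0.73792 <1
  x=-3.433: |R|=0.73309 <1
  x=-2.456: |R|=0.44325 <1
  x=-4.980: |R|=1.05542 >1
  x=-4.815: |R|=1.02676 >1
So |R|<1 on (-4.6667, 0).

(-4.6667,0); λ=-1 ⇒ h* = (14/3)/1 = 4.6667.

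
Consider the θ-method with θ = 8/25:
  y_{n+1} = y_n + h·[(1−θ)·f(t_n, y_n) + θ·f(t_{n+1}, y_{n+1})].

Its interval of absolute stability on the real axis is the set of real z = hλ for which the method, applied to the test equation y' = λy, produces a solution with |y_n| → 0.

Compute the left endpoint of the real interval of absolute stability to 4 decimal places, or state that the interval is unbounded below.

Test eqn y'=λy, z=hλ:
  y_{n+1} = y_n + z·[17/25·y_n + 8/25·y_{n+1}] ⇒ (1 − 8/25z)y_{n+1} = (1 + 17/25z)y_n
  R(z) = (1 + 17/25z)/(1 − 8/25z).

Solve |R(x)|<1 on ℝ⁻.
x=-1.8: |R|=0.1421
R=−1: 1+17/25x = −1+8/25x ⇒ -9/25x=2 ⇒ x=2/(-9/25)=-5.5556
Confirm numerically:
  x=-4.880: |R|=0.90506 <1
  x=-4.187: |R|=0.78944 <1
  x=-3.528: |R|=0.65715 <1
  x=-3.358: |R|=0.61866 <1
  x=-5.934: |R|=1.04700 >1
  x=-5.752: |R|=1.02490 >1
So |R|<1 on (-5.5556, 0).

left endpoint -5.5556.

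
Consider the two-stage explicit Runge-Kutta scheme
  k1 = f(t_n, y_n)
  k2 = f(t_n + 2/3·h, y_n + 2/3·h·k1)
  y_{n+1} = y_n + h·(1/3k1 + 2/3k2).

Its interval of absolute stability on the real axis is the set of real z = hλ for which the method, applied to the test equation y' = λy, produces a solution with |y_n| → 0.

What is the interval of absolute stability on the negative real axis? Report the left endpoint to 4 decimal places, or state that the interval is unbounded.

On y'=λy, z=hλ:
  k1=λy_n ⇒ h·k1=z·y_n;  k2=λ(1+2/3z)y_n ⇒ h·k2=z(1+2/3z)y_n
  y_{n+1}/y_n = 1 + 1/3z + 2/3z(1+2/3z) = 1 + z + 4/9z²
  so R(z) = 1 + z + 4/9z².

Find x<0 with |R(x)|<1.
x=-0.41: |R|=0.6647
R=1: x+4/9x²=0 ⇒ x=−9/4=-2.2500; min R=1−1/(4·4/9)=0.4375>−1
Confirm numerically:
  x=-1.972: |R|=0.75635 <1
  x=-1.757: |R|=0.61502 <1
  x=-1.657: |R|=0.56329 <1
  x=-1.183: |R|=0.43900 <1
  x=-2.774: |R|=1.64603 >1
  x=-2.648: |R|=1.46840 >1
  x=-2.343: |R|=1.09684 >1
Interval (-2.2500, 0).

(-2.2500, 0).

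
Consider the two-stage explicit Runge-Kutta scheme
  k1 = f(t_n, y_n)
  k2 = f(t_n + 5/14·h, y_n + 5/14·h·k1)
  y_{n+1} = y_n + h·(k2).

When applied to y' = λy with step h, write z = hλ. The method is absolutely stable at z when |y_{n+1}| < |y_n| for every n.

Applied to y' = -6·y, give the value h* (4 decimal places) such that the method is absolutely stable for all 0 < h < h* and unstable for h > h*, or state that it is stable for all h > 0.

(-2.8000,0); λ=-6 ⇒ h* = (14/5)/6 = 0.4667.

With y'=λy (z=hλ):
  k1=λy_n ⇒ h·k1=z·y_n;  k2=λ(1+5/14z)y_n ⇒ h·k2=z(1+5/14z)y_n
  y_{n+1}/y_n = 1 + z(1+5/14z) = 1 + z + 5/14z²
  R(z) = 1 + z + 5/14z².

Need |R(x)|<1, x<0.
x=-1.16: |R|=0.3206
R=1: x+5/14x²=0 ⇒ x=−14/5=-2.8000; min R=1−1/(4·5/14)=0.3000>−1
Confirm numerically:
  x=-2.650: |R|=0.85804 <1
  x=-2.558: |R|=0.77892 <1
  x=-1.388: |R|=0.30005 <1
  x=-3.072: |R|=1.29842 >1
  x=-3.017: |R|=1.23382 >1
  x=-2.886: |R|=1.08864 >1
So |R|<1 on (-2.8000, 0).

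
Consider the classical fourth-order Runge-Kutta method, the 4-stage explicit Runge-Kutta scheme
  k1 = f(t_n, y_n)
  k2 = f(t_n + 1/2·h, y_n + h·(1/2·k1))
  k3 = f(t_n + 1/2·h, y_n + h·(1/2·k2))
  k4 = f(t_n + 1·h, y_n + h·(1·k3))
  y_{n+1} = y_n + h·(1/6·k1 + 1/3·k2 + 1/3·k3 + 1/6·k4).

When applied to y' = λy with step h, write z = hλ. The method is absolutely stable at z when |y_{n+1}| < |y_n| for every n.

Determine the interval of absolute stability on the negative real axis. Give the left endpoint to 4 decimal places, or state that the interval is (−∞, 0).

With y'=λy (z=hλ):
  order 4, 4-stage ⇒ R(z)=1+z+z^2/2+z^3/6+z^4/24
  (e.g. R(-1.44)=0.27830, |R|=0.27830)

Find x<0 with |R(x)|<1.
x=-1.44: |R|=0.2783
|R(-3.13)|=1.6569 |R(-2.45)|=0.6015 |R(-1.32)|=0.2944
Bisect:
  x_lo=-3.2194 |R|=1.8777  x_hi=-0.1613 |R|=0.8510
  mid=-1.69039 |R|=0.27350 →hi
  mid=-2.45491 |R|=0.60591 →hi
  mid=-2.83717 |R|=1.08107 →lo
  mid=-2.64604 |R|=0.80956 →hi
  mid=-2.74160 |R|=0.93610 →hi
  mid=-2.78938 |R|=1.00618 →lo
  mid=-2.76549 |R|=0.97055 →hi
  mid=-2.77744 |R|=0.98822 →hi
  mid=-2.78341 |R|=0.99716 →hi
  ...
  [-2.78546,-2.78528] ⇒ x*=-2.7853
Stable set (-2.7853, 0).

(-2.7853, 0).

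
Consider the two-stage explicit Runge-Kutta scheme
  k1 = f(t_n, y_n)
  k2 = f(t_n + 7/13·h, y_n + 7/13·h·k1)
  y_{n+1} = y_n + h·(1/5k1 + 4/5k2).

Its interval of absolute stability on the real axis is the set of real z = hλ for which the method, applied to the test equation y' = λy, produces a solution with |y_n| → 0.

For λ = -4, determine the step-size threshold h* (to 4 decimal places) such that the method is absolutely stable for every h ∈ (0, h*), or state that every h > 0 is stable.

(-2.3214,0); λ=-4 ⇒ h* = (65/28)/4 = 0.5804.

Test eqn y'=λy, z=hλ:
  k1=λy_n ⇒ h·k1=z·y_n;  k2=λ(1+7/13z)y_n ⇒ h·k2=z(1+7/13z)y_n
  y_{n+1}/y_n = 1 + 1/5z + 4/5z(1+7/13z) = 1 + z + 28/65z²
  so R(z) = 1 + z + 28/65z².

Find x<0 with |R(x)|<1.
x=-1.33: |R|=0.4320
R=1: x+28/65x²=0 ⇒ x=−65/28=-2.3214; min R=1−1/(4·28/65)=0.4196>−1
Confirm numerically:
  x=-1.942: |R|=0.68259 <1
  x=-1.913: |R|=0.66343 <1
  x=-1.908: |R|=0.66020 <1
  x=-1.849: |R|=0.62371 <1
  x=-2.869: |R|=1.67673 >1
  x=-2.654: |R|=1.38022 >1
Stable set (-2.3214, 0).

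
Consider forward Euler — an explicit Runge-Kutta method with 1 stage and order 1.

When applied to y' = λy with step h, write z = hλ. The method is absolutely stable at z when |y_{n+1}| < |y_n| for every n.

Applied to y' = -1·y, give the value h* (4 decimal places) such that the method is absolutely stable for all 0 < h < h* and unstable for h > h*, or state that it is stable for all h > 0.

(-2.0000,0); λ=-1 ⇒ h* = 2.0000.

On y'=λy, z=hλ:
  order 1, 1-stage ⇒ R(z)=1+z
  (e.g. R(-0.84)=0.16000, |R|=0.16000)

Need |R(x)|<1, x<0.
x=-0.84: |R|=0.1600
|R(-1.81)|=0.8100 |R(-1)|=0.0000 |R(-0.94)|=0.0600
Bisect:
  x_lo=-2.6378 |R|=1.6378  x_hi=-0.1099 |R|=0.8901
  mid=-1.37385 |R|=0.37385 →hi
  mid=-2.00583 |R|=1.00583 →lo
  mid=-1.68984 |R|=0.68984 →hi
  mid=-1.84783 |R|=0.84783 →hi
  mid=-1.92683 |R|=0.92683 →hi
  mid=-1.96633 |R|=0.96633 →hi
  mid=-1.98608 |R|=0.98608 →hi
  ...
  [-2.00012,-1.99996] ⇒ x*=-2.0000
Interval (-2.0000, 0).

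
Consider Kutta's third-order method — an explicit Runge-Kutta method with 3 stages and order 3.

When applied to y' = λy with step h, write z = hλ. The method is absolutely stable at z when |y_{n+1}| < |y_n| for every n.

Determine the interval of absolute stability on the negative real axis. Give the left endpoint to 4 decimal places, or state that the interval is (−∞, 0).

z∈(-2.5127,0).

With y'=λy (z=hλ):
  order 3, 3-stage ⇒ R(z)=1+z+z^2/2+z^3/6
  (e.g. R(-0.91)=0.37845, |R|=0.37845)

Boundary: |R(x)|=1, x<0.
x=-0.91: |R|=0.3785
|R(-1.04)|=0.3133 |R(-0.99)|=0.3383 |R(-0.58)|=0.5557
Bisect:
  x_lo=-3.1175 |R|=2.3078  x_hi=-0.1928 |R|=0.8246
  mid=-1.65514 |R|=0.04110 →hi
  mid=-2.38632 |R|=0.80388 →hi
  mid=-2.75191 |R|=1.43877 →lo
  mid=-2.56911 |R|=1.09511 →lo
  mid=-2.47771 |R|=0.94332 →hi
  mid=-2.52341 |R|=1.01762 →lo
  mid=-2.50056 |R|=0.98008 →hi
  mid=-2.51199 |R|=0.99875 →hi
  mid=-2.51770 |R|=1.00816 →lo
  mid=-2.51484 |R|=1.00345 →lo
  ...
  [-2.51288,-2.51270] ⇒ x*=-2.5127
Stable set (-2.5127, 0).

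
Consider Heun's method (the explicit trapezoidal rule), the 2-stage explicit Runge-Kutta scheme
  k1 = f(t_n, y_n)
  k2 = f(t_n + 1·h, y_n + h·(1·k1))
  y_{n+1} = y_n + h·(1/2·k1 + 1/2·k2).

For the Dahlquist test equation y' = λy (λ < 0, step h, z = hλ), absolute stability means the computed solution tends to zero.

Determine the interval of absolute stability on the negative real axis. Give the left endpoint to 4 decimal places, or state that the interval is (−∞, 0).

z∈(-2.0000,0).

Test eqn y'=λy, z=hλ:
  order 2, 2-stage ⇒ R(z)=1+z+z^2/2
  (e.g. R(-0.56)=0.59680, |R|=0.59680)

Need |R(x)|<1, x<0.
x=-0.56: |R|=0.5968
|R(-1.93)|=0.9325 |R(-1.41)|=0.5840 |R(-0.63)|=0.5684
Bisect:
  x_lo=-2.5219 |R|=1.6582  x_hi=-0.2870 |R|=0.7542
  mid=-1.40448 |R|=0.58180 →hi
  mid=-1.96322 |R|=0.96389 →hi
  mid=-2.24258 |R|=1.27201 →lo
  mid=-2.10290 |R|=1.10819 →lo
  mid=-2.03306 |R|=1.03360 →lo
  mid=-1.99814 |R|=0.99814 →hi
  mid=-2.01560 |R|=1.01572 →lo
  mid=-2.00687 |R|=1.00689 →lo
  mid=-2.00250 |R|=1.00251 →lo
  mid=-2.00032 |R|=1.00032 →lo
  ...
  [-2.00005,-1.99991] ⇒ x*=-2.0000
So |R|<1 on (-2.0000, 0).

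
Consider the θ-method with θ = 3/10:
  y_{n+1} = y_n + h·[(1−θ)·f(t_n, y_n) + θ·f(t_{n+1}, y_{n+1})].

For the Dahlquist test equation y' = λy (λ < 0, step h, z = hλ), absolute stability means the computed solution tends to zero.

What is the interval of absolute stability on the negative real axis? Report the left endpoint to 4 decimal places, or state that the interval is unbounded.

With y'=λy (z=hλ):
  y_{n+1} = y_n + z·[7/10·y_n + 3/10·y_{n+1}] ⇒ (1 − 3/10z)y_{n+1} = (1 + 7/10z)y_n
  R(z) = (1 + 7/10z)/(1 − 3/10z).

Boundary: |R(x)|=1, x<0.
x=-1.16: |R|=0.1395
R=−1: 1+7/10x = −1+3/10x ⇒ -2/5x=2 ⇒ x=2/(-2/5)=-5.0000
Confirm numerically:
  x=-4.608: |R|=0.93418 <1
  x=-3.800: |R|=0.77570 <1
  x=-3.712: |R|=0.75625 <1
  x=-2.564: |R|=0.44924 <1
  x=-5.305: |R|=1.04708 >1
  x=-5.106: |R|=1.01675 >1
So |R|<1 on (-5.0000, 0).

(-5.0000, 0).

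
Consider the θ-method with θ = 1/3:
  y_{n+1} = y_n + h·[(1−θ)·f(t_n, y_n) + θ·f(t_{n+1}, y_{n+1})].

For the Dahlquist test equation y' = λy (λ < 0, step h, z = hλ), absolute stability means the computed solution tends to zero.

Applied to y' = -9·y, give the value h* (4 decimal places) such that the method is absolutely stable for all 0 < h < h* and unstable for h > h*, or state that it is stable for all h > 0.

(-6.0000,0); λ=-9 ⇒ h* = (6)/9 = 0.6667.

Set f=λy, z=hλ:
  y_{n+1} = y_n + z·[2/3·y_n + 1/3·y_{n+1}] ⇒ (1 − 1/3z)y_{n+1} = (1 + 2/3z)y_n
  ⇒ R(z) = (1 + 2/3z)/(1 − 1/3z).

Boundary: |R(x)|=1, x<0.
x=-0.93: |R|=0.2901
R=−1: 1+2/3x = −1+1/3x ⇒ -1/3x=2 ⇒ x=2/(-1/3)=-6.0000
Confirm numerically:
  x=-5.930: |R|=0.99216 <1
  x=-5.134: |R|=0.89353 <1
  x=-4.805: |R|=0.84689 <1
  x=-3.673: |R|=0.65128 <1
  x=-6.397: |R|=1.04225 >1
  x=-6.099: |R|=1.01088 >1
So |R|<1 on (-6.0000, 0).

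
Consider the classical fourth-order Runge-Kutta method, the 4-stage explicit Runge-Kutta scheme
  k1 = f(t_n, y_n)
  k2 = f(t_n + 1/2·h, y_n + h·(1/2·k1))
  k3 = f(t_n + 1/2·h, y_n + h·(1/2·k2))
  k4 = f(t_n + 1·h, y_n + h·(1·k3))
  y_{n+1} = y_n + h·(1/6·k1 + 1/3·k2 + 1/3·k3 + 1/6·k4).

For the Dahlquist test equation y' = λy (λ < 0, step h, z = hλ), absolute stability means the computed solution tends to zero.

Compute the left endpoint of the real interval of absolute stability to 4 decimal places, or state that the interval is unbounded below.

left endpoint -2.7853.

On y'=λy, z=hλ:
  order 4, 4-stage ⇒ R(z)=1+z+z^2/2+z^3/6+z^4/24
  (e.g. R(-1.07)=0.35289, |R|=0.35289)

Need |R(x)|<1, x<0.
x=-1.07: |R|=0.3529
|R(-2.63)|=0.7900 |R(-0.73)|=0.4834 |R(-0.62)|=0.5386
Bisect:
  x_lo=-3.4426 |R|=2.5357  x_hi=-0.0573 |R|=0.9443
  mid=-1.74995 |R|=0.27880 →hi
  mid=-2.59629 |R|=0.75048 →hi
  mid=-3.01946 |R|=1.41439 →lo
  mid=-2.80787 |R|=1.03458 →lo
  mid=-2.70208 |R|=0.88162 →hi
  mid=-2.75498 |R|=0.95525 →hi
  mid=-2.78142 |R|=0.99418 →hi
  ...
  [-2.78535,-2.78514] ⇒ x*=-2.7853
Stable set (-2.7853, 0).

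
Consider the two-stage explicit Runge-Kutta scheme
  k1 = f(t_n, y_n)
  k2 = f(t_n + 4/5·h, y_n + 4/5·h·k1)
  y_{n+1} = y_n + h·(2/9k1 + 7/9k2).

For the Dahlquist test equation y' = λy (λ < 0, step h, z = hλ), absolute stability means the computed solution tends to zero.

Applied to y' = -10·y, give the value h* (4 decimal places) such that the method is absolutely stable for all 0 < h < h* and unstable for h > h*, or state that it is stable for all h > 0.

With y'=λy (z=hλ):
  k1=λy_n ⇒ h·k1=z·y_n;  k2=λ(1+4/5z)y_n ⇒ h·k2=z(1+4/5z)y_n
  y_{n+1}/y_n = 1 + 2/9z + 7/9z(1+4/5z) = 1 + z + 28/45z²
  Hence R(z) = 1 + z + 28/45z².

Boundary: |R(x)|=1, x<0.
x=-1.68: |R|=1.0762
R=1: x+28/45x²=0 ⇒ x=−45/28=-1.6071; min R=1−1/(4·28/45)=0.5982>−1
Confirm numerically:
  x=-1.538: |R|=0.93383 <1
  x=-1.490: |R|=0.89140 <1
  x=-1.428: |R|=0.84083 <1
  x=-0.765: |R|=0.59914 <1
  x=-2.199: |R|=1.80982 >1
  x=-2.040: |R|=1.54944 >1
Stable set (-1.6071, 0).

(-1.6071,0); λ=-10 ⇒ h* = (45/28)/10 = 0.1607.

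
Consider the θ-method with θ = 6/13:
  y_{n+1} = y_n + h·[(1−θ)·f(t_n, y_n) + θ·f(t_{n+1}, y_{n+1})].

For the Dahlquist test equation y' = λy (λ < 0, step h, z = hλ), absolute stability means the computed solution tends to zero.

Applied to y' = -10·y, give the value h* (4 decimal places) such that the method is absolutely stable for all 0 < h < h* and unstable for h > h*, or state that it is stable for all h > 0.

(-26.0000,0); λ=-10 ⇒ h* = (26)/10 = 2.6000.

Set f=λy, z=hλ:
  y_{n+1} = y_n + z·[7/13·y_n + 6/13·y_{n+1}] ⇒ (1 − 6/13z)y_{n+1} = (1 + 7/13z)y_n
  R(z) = (1 + 7/13z)/(1 − 6/13z).

Boundary: |R(x)|=1, x<0.
x=-1.77: |R|=0.0258
R=−1: 1+7/13x = −1+6/13x ⇒ -1/13x=2 ⇒ x=2/(-1/13)=-26.0000
Confirm numerically:
  x=-20.268: |R|=0.95742 <1
  x=-18.892: |R|=0.94374 <1
  x=-15.879: |R|=0.90652 <1
  x=-26.335: |R|=1.00196 >1
  x=-26.169: |R|=1.00099 >1
  x=-26.065: |R|=1.00038 >1
Interval (-26.0000, 0).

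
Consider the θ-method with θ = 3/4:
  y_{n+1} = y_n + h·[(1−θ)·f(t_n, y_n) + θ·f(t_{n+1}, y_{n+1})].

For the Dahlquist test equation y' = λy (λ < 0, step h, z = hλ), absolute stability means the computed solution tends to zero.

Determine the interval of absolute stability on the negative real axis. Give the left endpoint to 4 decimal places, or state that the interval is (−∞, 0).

On y'=λy, z=hλ:
  y_{n+1} = y_n + z·[1/4·y_n + 3/4·y_{n+1}] ⇒ (1 − 3/4z)y_{n+1} = (1 + 1/4z)y_n
  R(z) = (1 + 1/4z)/(1 − 3/4z).

Need |R(x)|<1, x<0.
x=-1: |R|=0.4286
x=-2: |R|=0.2000
x=-10: |R|=0.1765
x=-100: |R|=0.3158
θ=3/4≥1/2 ⇒ |1+1/4x|<|1−3/4x| ∀x<0 ⇒ stable on all of ℝ⁻.

(−∞, 0) — no finite endpoint.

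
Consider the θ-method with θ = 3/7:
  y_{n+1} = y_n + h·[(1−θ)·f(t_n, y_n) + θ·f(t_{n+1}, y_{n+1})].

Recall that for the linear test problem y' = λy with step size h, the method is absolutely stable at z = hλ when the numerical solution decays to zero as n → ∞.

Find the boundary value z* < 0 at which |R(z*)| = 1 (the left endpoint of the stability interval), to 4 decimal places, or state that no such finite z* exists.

left endpoint -14.0000.

With y'=λy (z=hλ):
  y_{n+1} = y_n + z·[4/7·y_n + 3/7·y_{n+1}] ⇒ (1 − 3/7z)y_{n+1} = (1 + 4/7z)y_n
  Hence R(z) = (1 + 4/7z)/(1 − 3/7z).

Find x<0 with |R(x)|<1.
x=-1.17: |R|=0.2207
R=−1: 1+4/7x = −1+3/7x ⇒ -1/7x=2 ⇒ x=2/(-1/7)=-14.0000
Confirm numerically:
  x=-9.940: |R|=0.88973 <1
  x=-7.855: |R|=0.79895 <1
  x=-7.705: |R|=0.79097 <1
  x=-6.455: |R|=0.71383 <1
  x=-14.451: |R|=1.00896 >1
  x=-14.152: |R|=1.00307 >1
Stable set (-14.0000, 0).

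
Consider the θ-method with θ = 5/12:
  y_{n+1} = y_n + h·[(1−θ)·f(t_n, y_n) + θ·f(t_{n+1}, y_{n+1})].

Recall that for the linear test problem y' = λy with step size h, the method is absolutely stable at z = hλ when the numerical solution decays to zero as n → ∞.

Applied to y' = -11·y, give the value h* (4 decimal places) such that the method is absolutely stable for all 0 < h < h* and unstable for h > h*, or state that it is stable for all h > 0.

Set f=λy, z=hλ:
  y_{n+1} = y_n + z·[7/12·y_n + 5/12·y_{n+1}] ⇒ (1 − 5/12z)y_{n+1} = (1 + 7/12z)y_n
  so R(z) = (1 + 7/12z)/(1 − 5/12z).

Find x<0 with |R(x)|<1.
x=-1.06: |R|=0.2647
R=−1: 1+7/12x = −1+5/12x ⇒ -1/6x=2 ⇒ x=2/(-1/6)=-12.0000
Confirm numerically:
  x=-11.153: |R|=0.97500 <1
  x=-6.448: |R|=0.74901 <1
  x=-5.921: |R|=0.70778 <1
  x=-12.440: |R|=1.01186 >1
  x=-12.210: |R|=1.00575 >1
Interval (-12.0000, 0).

(-12.0000,0); λ=-11 ⇒ h* = (12)/11 = 1.0909.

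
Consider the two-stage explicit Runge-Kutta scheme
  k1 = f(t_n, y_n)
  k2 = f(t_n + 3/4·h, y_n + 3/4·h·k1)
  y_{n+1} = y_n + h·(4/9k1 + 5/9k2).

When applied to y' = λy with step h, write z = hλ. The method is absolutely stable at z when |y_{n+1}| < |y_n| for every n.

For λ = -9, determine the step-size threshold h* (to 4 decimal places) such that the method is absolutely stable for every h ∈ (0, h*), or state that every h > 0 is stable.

Set f=λy, z=hλ:
  k1=λy_n ⇒ h·k1=z·y_n;  k2=λ(1+3/4z)y_n ⇒ h·k2=z(1+3/4z)y_n
  y_{n+1}/y_n = 1 + 4/9z + 5/9z(1+3/4z) = 1 + z + 5/12z²
  R(z) = 1 + z + 5/12z².

Find x<0 with |R(x)|<1.
x=-0.52: |R|=0.5927
R=1: x+5/12x²=0 ⇒ x=−12/5=-2.4000; min R=1−1/(4·5/12)=0.4000>−1
Confirm numerically:
  x=-2.361: |R|=0.96163 <1
  x=-2.347: |R|=0.94817 <1
  x=-1.747: |R|=0.52467 <1
  x=-1.359: |R|=0.41053 <1
  x=-2.638: |R|=1.26160 >1
  x=-2.591: |R|=1.20620 >1
Stable set (-2.4000, 0).

(-2.4000,0); λ=-9 ⇒ h* = (12/5)/9 = 0.2667.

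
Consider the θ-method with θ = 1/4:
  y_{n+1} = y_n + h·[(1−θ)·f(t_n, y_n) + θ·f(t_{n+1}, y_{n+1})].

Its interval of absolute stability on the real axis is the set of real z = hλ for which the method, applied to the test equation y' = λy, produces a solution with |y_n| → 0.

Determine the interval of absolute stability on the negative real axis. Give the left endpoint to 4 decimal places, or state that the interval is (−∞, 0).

(-4.0000, 0).

On y'=λy, z=hλ:
  y_{n+1} = y_n + z·[3/4·y_n + 1/4·y_{n+1}] ⇒ (1 − 1/4z)y_{n+1} = (1 + 3/4z)y_n
  so R(z) = (1 + 3/4z)/(1 − 1/4z).

Need |R(x)|<1, x<0.
x=-1.45: |R|=0.0642
R=−1: 1+3/4x = −1+1/4x ⇒ -1/2x=2 ⇒ x=2/(-1/2)=-4.0000
Confirm numerically:
  x=-3.382: |R|=0.83257 <1
  x=-3.255: |R|=0.79462 <1
  x=-3.046: |R|=0.72921 <1
  x=-2.073: |R|=0.36539 <1
  x=-4.444: |R|=1.10516 >1
  x=-4.407: |R|=1.09682 >1
  x=-4.332: |R|=1.07969 >1
Stable set (-4.0000, 0).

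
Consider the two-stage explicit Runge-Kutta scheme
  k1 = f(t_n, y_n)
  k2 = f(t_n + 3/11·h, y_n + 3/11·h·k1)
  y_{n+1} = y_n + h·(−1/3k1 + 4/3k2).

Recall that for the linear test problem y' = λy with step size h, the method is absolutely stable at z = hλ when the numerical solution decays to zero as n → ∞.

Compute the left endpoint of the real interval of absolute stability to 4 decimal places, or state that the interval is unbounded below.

z* = -2.7500.

Set f=λy, z=hλ:
  k1=λy_n ⇒ h·k1=z·y_n;  k2=λ(1+3/11z)y_n ⇒ h·k2=z(1+3/11z)y_n
  y_{n+1}/y_n = 1 − 1/3z + 4/3z(1+3/11z) = 1 + z + 4/11z²
  Hence R(z) = 1 + z + 4/11z².

Find x<0 with |R(x)|<1.
x=-1.51: |R|=0.3191
R=1: x+4/11x²=0 ⇒ x=−11/4=-2.7500; min R=1−1/(4·4/11)=0.3125>−1
Confirm numerically:
  x=-2.630: |R|=0.88524 <1
  x=-2.200: |R|=0.56000 <1
  x=-2.016: |R|=0.46191 <1
  x=-1.361: |R|=0.31257 <1
  x=-3.312: |R|=1.67685 >1
  x=-3.068: |R|=1.35477 >1
Stable set (-2.7500, 0).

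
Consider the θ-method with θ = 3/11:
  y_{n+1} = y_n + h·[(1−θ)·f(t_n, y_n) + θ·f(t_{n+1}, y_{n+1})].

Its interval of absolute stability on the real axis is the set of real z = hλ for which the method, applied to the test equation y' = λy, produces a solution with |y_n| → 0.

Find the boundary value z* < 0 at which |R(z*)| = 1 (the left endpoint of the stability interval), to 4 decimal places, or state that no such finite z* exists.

With y'=λy (z=hλ):
  y_{n+1} = y_n + z·[8/11·y_n + 3/11·y_{n+1}] ⇒ (1 − 3/11z)y_{n+1} = (1 + 8/11z)y_n
  Hence R(z) = (1 + 8/11z)/(1 − 3/11z).

Find x<0 with |R(x)|<1.
x=-1.54: |R|=0.0845
R=−1: 1+8/11x = −1+3/11x ⇒ -5/11x=2 ⇒ x=2/(-5/11)=-4.4000
Confirm numerically:
  x=-3.404: |R|=0.76523 <1
  x=-3.060: |R|=0.66799 <1
  x=-2.200: |R|=0.37500 <1
  x=-2.114: |R|=0.34091 <1
  x=-4.630: |R|=1.04620 >1
  x=-4.482: |R|=1.01677 >1
Interval (-4.4000, 0).

z* = -4.4000.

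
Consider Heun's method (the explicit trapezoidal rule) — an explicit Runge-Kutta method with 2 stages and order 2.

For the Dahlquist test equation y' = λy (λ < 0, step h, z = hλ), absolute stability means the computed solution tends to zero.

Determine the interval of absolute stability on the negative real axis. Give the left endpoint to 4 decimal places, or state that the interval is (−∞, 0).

Test eqn y'=λy, z=hλ:
  order 2, 2-stage ⇒ R(z)=1+z+z^2/2
  (e.g. R(-1.57)=0.66245, |R|=0.66245)

Need |R(x)|<1, x<0.
x=-1.57: |R|=0.6624
|R(-2.08)|=1.0832 |R(-2.06)|=1.0618 |R(-1.43)|=0.5924
Bisect:
  x_lo=-2.6894 |R|=1.9270  x_hi=-0.2903 |R|=0.7518
  mid=-1.48986 |R|=0.61998 →hi
  mid=-2.08961 |R|=1.09363 →lo
  mid=-1.78974 |R|=0.81184 →hi
  mid=-1.93967 |R|=0.94149 →hi
  mid=-2.01464 |R|=1.01475 →lo
  mid=-1.97716 |R|=0.97742 →hi
  mid=-1.99590 |R|=0.99591 →hi
  mid=-2.00527 |R|=1.00529 →lo
  mid=-2.00059 |R|=1.00059 →lo
  ...
  [-2.00000,-1.99985] ⇒ x*=-2.0000
Stable set (-2.0000, 0).

(-2.0000, 0).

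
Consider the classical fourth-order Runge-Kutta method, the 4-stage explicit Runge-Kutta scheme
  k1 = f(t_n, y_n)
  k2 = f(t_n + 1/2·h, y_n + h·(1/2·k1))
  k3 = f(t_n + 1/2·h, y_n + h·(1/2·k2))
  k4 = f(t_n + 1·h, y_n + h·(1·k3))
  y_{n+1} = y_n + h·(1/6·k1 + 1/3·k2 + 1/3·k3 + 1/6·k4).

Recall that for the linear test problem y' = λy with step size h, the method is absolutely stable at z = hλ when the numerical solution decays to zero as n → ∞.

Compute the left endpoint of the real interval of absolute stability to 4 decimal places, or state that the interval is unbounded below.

On y'=λy, z=hλ:
  order 4, 4-stage ⇒ R(z)=1+z+z^2/2+z^3/6+z^4/24
  (e.g. R(-1.51)=0.27284, |R|=0.27284)

Boundary: |R(x)|=1, x<0.
x=-1.51: |R|=0.2728
|R(-1.82)|=0.2886 |R(-1.53)|=0.2718 |R(-1.27)|=0.3034
Bisect:
  x_lo=-3.5210 |R|=2.8064  x_hi=-0.0510 |R|=0.9503
  mid=-1.78600 |R|=0.28335 →hi
  mid=-2.65349 |R|=0.81880 →hi
  mid=-3.08723 |R|=1.55920 →lo
  mid=-2.87036 |R|=1.13602 →lo
  mid=-2.76193 |R|=0.96534 →hi
  mid=-2.81614 |R|=1.04752 →lo
  mid=-2.78903 |R|=1.00566 →lo
  mid=-2.77548 |R|=0.98531 →hi
  mid=-2.78226 |R|=0.99543 →hi
  ...
  [-2.78543,-2.78522] ⇒ x*=-2.7853
Interval (-2.7853, 0).

left endpoint -2.7853.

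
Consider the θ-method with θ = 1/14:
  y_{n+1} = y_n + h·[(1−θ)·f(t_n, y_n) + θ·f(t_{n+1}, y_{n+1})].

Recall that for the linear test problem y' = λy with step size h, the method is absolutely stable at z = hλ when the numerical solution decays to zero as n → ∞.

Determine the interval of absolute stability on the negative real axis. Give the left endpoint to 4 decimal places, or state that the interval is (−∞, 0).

z∈(-2.3333,0).

On y'=λy, z=hλ:
  y_{n+1} = y_n + z·[13/14·y_n + 1/14·y_{n+1}] ⇒ (1 − 1/14z)y_{n+1} = (1 + 13/14z)y_n
  Hence R(z) = (1 + 13/14z)/(1 − 1/14z).

Find x<0 with |R(x)|<1.
x=-0.46: |R|=0.5546
R=−1: 1+13/14x = −1+1/14x ⇒ -6/7x=2 ⇒ x=2/(-6/7)=-2.3333
Confirm numerically:
  x=-2.298: |R|=0.97398 <1
  x=-1.650: |R|=0.47604 <1
  x=-1.567: |R|=0.40926 <1
  x=-1.231: |R|=0.13151 <1
  x=-2.862: |R|=1.37623 >1
  x=-2.682: |R|=1.25081 >1
  x=-2.562: |R|=1.16568 >1
Stable set (-2.3333, 0).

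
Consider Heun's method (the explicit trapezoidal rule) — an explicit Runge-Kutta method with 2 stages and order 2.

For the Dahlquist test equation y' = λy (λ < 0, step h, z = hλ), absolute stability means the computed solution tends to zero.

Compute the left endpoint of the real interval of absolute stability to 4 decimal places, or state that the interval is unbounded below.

z* = -2.0000.

With y'=λy (z=hλ):
  order 2, 2-stage ⇒ R(z)=1+z+z^2/2
  (e.g. R(-0.51)=0.62005, |R|=0.62005)

Solve |R(x)|<1 on ℝ⁻.
x=-0.51: |R|=0.6200
|R(-2.15)|=1.1612 |R(-1.71)|=0.7520 |R(-1.46)|=0.6058
Bisect:
  x_lo=-2.4608 |R|=1.5670  x_hi=-0.0812 |R|=0.9221
  mid=-1.27101 |R|=0.53672 →hi
  mid=-1.86590 |R|=0.87489 →hi
  mid=-2.16335 |R|=1.17669 →lo
  mid=-2.01463 |R|=1.01473 →lo
  mid=-1.94027 |R|=0.94205 →hi
  mid=-1.97745 |R|=0.97770 →hi
  mid=-1.99604 |R|=0.99605 →hi
  mid=-2.00533 |R|=1.00535 →lo
  mid=-2.00068 |R|=1.00069 →lo
  mid=-1.99836 |R|=0.99836 →hi
  ...
  [-2.00010,-1.99996] ⇒ x*=-2.0000
So |R|<1 on (-2.0000, 0).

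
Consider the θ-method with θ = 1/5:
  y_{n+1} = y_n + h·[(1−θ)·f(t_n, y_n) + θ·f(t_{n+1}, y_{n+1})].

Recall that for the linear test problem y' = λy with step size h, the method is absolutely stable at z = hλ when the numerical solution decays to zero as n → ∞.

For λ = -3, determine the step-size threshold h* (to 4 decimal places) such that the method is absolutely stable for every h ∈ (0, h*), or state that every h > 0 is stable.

Test eqn y'=λy, z=hλ:
  y_{n+1} = y_n + z·[4/5·y_n + 1/5·y_{n+1}] ⇒ (1 − 1/5z)y_{n+1} = (1 + 4/5z)y_n
  ⇒ R(z) = (1 + 4/5z)/(1 − 1/5z).

Need |R(x)|<1, x<0.
x=-0.64: |R|=0.4326
R=−1: 1+4/5x = −1+1/5x ⇒ -3/5x=2 ⇒ x=2/(-3/5)=-3.3333
Confirm numerically:
  x=-3.281: |R|=0.98104 <1
  x=-3.247: |R|=0.96859 <1
  x=-2.662: |R|=0.73714 <1
  x=-2.580: |R|=0.70185 <1
  x=-3.905: |R|=1.19259 >1
  x=-3.709: |R|=1.12941 >1
  x=-3.533: |R|=1.07020 >1
Stable set (-3.3333, 0).

(-3.3333,0); λ=-3 ⇒ h* = (10/3)/3 = 1.1111.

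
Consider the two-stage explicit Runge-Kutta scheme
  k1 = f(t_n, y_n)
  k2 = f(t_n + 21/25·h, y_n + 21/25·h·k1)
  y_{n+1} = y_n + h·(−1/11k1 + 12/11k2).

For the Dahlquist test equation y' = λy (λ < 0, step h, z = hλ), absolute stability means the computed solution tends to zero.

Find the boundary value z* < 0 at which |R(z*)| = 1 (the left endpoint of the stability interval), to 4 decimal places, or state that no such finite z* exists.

left endpoint -1.0913.

Test eqn y'=λy, z=hλ:
  k1=λy_n ⇒ h·k1=z·y_n;  k2=λ(1+21/25z)y_n ⇒ h·k2=z(1+21/25z)y_n
  y_{n+1}/y_n = 1 − 1/11z + 12/11z(1+21/25z) = 1 + z + 252/275z²
  Hence R(z) = 1 + z + 252/275z².

Need |R(x)|<1, x<0.
x=-1.49: |R|=1.5444
R=1: x+252/275x²=0 ⇒ x=−275/252=-1.0913; min R=1−1/(4·252/275)=0.7272>−1
Confirm numerically:
  x=-0.974: |R|=0.89533 <1
  x=-0.598: |R|=0.72970 <1
  x=-0.549: |R|=0.72719 <1
  x=-1.677: |R|=1.90012 >1
  x=-1.582: |R|=1.71141 >1
So |R|<1 on (-1.0913, 0).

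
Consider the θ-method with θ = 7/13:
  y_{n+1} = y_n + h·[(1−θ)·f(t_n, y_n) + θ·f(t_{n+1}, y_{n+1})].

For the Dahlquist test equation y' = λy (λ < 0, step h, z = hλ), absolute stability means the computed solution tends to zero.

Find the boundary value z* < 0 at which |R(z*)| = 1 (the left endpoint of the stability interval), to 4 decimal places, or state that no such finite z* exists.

Test eqn y'=λy, z=hλ:
  y_{n+1} = y_n + z·[6/13·y_n + 7/13·y_{n+1}] ⇒ (1 − 7/13z)y_{n+1} = (1 + 6/13z)y_n
  R(z) = (1 + 6/13z)/(1 − 7/13z).

Boundary: |R(x)|=1, x<0.
x=-0.46: |R|=0.6313
x=-2: |R|=0.0370
x=-10: |R|=0.5663
x=-100: |R|=0.8233
θ=7/13≥1/2 ⇒ |1+6/13x|<|1−7/13x| ∀x<0 ⇒ stable on all of ℝ⁻.

interval (−∞, 0).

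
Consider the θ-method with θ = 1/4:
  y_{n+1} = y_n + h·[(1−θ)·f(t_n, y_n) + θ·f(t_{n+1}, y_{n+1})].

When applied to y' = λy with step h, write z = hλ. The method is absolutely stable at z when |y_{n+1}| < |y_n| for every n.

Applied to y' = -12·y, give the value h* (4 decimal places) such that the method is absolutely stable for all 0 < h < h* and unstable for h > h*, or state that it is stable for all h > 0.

Test eqn y'=λy, z=hλ:
  y_{n+1} = y_n + z·[3/4·y_n + 1/4·y_{n+1}] ⇒ (1 − 1/4z)y_{n+1} = (1 + 3/4z)y_n
  Hence R(z) = (1 + 3/4z)/(1 − 1/4z).

Find x<0 with |R(x)|<1.
x=-1.04: |R|=0.1746
R=−1: 1+3/4x = −1+1/4x ⇒ -1/2x=2 ⇒ x=2/(-1/2)=-4.0000
Confirm numerically:
  x=-3.640: |R|=0.90576 <1
  x=-3.050: |R|=0.73050 <1
  x=-2.423: |R|=0.50895 <1
  x=-2.129: |R|=0.38946 <1
  x=-4.500: |R|=1.11765 >1
  x=-4.335: |R|=1.08038 >1
  x=-4.260: |R|=1.06295 >1
Stable set (-4.0000, 0).

(-4.0000,0); λ=-12 ⇒ h* = (4)/12 = 0.3333.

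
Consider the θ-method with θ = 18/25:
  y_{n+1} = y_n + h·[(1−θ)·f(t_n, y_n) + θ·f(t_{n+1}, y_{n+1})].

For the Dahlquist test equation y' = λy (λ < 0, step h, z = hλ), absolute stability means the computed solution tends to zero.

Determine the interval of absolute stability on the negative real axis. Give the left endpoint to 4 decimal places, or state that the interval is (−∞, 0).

With y'=λy (z=hλ):
  y_{n+1} = y_n + z·[7/25·y_n + 18/25·y_{n+1}] ⇒ (1 − 18/25z)y_{n+1} = (1 + 7/25z)y_n
  so R(z) = (1 + 7/25z)/(1 − 18/25z).

Find x<0 with |R(x)|<1.
x=-0.76: |R|=0.5088
x=-2: |R|=0.1803
x=-10: |R|=0.2195
x=-100: |R|=0.3699
θ=18/25≥1/2 ⇒ |1+7/25x|<|1−18/25x| ∀x<0 ⇒ unbounded interval.

unbounded; (−∞, 0).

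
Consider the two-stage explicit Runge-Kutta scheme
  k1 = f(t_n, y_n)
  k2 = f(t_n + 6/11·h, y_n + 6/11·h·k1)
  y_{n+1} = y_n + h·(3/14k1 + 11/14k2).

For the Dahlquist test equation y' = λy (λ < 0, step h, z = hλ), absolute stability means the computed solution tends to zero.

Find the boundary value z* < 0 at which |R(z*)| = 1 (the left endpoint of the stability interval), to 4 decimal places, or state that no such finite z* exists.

left endpoint -2.3333.

Test eqn y'=λy, z=hλ:
  k1=λy_n ⇒ h·k1=z·y_n;  k2=λ(1+6/11z)y_n ⇒ h·k2=z(1+6/11z)y_n
  y_{n+1}/y_n = 1 + 3/14z + 11/14z(1+6/11z) = 1 + z + 3/7z²
  R(z) = 1 + z + 3/7z².

Boundary: |R(x)|=1, x<0.
x=-0.6: |R|=0.5543
R=1: x+3/7x²=0 ⇒ x=−7/3=-2.3333; min R=1−1/(4·3/7)=0.4167>−1
Confirm numerically:
  x=-2.221: |R|=0.89307 <1
  x=-2.100: |R|=0.79000 <1
  x=-1.134: |R|=0.41712 <1
  x=-1.086: |R|=0.41946 <1
  x=-2.739: |R|=1.47619 >1
  x=-2.606: |R|=1.30453 >1
  x=-2.368: |R|=1.03518 >1
Interval (-2.3333, 0).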